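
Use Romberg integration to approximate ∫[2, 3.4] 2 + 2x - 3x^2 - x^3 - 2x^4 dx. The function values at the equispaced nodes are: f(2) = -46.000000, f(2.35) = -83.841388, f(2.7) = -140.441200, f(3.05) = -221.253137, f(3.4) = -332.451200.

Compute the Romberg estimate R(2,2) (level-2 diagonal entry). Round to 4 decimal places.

R(0,0) (trapezoid, 1 panel, h=1.4000): -264.915840
R(1,0) (trapezoid, 2 panels, h=0.7000): -230.766760
R(2,0) (trapezoid, 4 panels, h=0.3500): -222.166464
R(1,1) = -230.766760 + (-230.766760 − (-264.915840))/3 = -219.383733
R(2,1) = -222.166464 + (-222.166464 − (-230.766760))/3 = -219.299699
R(2,2) = -219.299699 + (-219.299699 − (-219.383733))/15 = -219.294097

-219.2941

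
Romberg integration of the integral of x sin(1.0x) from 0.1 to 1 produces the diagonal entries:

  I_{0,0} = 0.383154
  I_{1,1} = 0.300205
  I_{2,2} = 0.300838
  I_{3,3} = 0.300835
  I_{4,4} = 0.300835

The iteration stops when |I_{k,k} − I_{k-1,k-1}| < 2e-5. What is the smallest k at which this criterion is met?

|I_{1,1} − I_{0,0}| = 0.082949 ≥ 2e-5
|I_{2,2} − I_{1,1}| = 0.000633 ≥ 2e-5
|I_{3,3} − I_{2,2}| = 0.000003 < 2e-5

k = 3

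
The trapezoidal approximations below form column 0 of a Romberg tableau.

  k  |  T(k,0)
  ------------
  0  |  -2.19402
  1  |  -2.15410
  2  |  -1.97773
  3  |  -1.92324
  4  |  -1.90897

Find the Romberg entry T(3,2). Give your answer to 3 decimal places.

-1.904

Richardson extrapolation on the trapezoidal column (denominator 4−1=3):
T(2,1) = (4·(-1.97773) − (-2.15410)) / 3 = -1.91894
T(3,1) = (4·(-1.92324) − (-1.97773)) / 3 = -1.90508
T(3,2) = -1.90508 + (-1.90508 − (-1.91894))/15 = -1.90416
(Column j=1 coincides with Simpson's rule on the same nodes.)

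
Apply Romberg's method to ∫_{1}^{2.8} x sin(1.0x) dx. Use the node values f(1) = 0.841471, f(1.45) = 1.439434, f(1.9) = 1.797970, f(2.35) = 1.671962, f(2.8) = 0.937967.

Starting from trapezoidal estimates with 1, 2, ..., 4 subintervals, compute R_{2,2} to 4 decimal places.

2.6719

R_{0,0} (trapezoid, 1 panel, h=1.8000): 1.601494
R_{1,0} (trapezoid, 2 panels, h=0.9000): 2.418920
R_{2,0} (trapezoid, 4 panels, h=0.4500): 2.609588
R_{1,1} = 2.418920 + (2.418920 − 1.601494)/3 = 2.691395
R_{2,1} = 2.609588 + (2.609588 − 2.418920)/3 = 2.673144
R_{2,2} = 2.673144 + (2.673144 − 2.691395)/15 = 2.671927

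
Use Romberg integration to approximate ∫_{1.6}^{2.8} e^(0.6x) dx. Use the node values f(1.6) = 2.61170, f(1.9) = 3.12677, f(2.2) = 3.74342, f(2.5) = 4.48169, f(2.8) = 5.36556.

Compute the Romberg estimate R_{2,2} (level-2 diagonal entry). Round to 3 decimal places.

4.590

R_{0,0} (trapezoid, 1 panel, h=1.2000): 4.78636
R_{1,0} (trapezoid, 2 panels, h=0.6000): 4.63923
R_{2,0} (trapezoid, 4 panels, h=0.3000): 4.60215
R_{1,1} = 4.63923 + (4.63923 − 4.78636)/3 = 4.59019
R_{2,1} = 4.60215 + (4.60215 − 4.63923)/3 = 4.58979
R_{2,2} = 4.58979 + (4.58979 − 4.59019)/15 = 4.58976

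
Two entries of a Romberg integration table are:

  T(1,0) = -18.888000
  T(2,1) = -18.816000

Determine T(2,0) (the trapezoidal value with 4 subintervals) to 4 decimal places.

From T(2,1) = (4·T(2,0) − T(1,0))/3, solve for T(2,0):
4·T(2,0) = 3·(-18.816000) + (-18.888000) = -75.336000
T(2,0) = -18.834000

-18.8340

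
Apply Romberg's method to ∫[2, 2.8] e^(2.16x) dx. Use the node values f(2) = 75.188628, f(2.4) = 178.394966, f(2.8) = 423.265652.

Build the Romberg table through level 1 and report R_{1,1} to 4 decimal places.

R_{0,0} (trapezoid, 1 panel, h=0.8000): 199.381712
R_{1,0} (trapezoid, 2 panels, h=0.4000): 171.048842
R_{1,1} = 171.048842 + (171.048842 − 199.381712)/3 = 161.604552

161.6046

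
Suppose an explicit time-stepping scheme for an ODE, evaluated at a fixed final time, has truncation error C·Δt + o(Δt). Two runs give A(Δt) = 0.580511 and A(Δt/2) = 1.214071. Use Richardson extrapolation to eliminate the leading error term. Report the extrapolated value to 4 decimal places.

1.8476

The leading error scales as Δt; refining by a factor of 2 reduces it by 2^1 = 2.
Extrapolated value = (2·A(Δt/2) − A(Δt)) / (2 − 1)
= (2·1.214071 − 0.580511) / 1
= 1.847631 / 1 = 1.847631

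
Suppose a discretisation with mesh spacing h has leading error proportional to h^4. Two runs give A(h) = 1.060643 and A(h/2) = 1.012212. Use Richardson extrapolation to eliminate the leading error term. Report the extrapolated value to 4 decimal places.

Extrapolated value = (16·A(h/2) − A(h)) / (16 − 1)
= (16·1.012212 − 1.060643) / 15
= 15.134749 / 15 = 1.008983

1.0090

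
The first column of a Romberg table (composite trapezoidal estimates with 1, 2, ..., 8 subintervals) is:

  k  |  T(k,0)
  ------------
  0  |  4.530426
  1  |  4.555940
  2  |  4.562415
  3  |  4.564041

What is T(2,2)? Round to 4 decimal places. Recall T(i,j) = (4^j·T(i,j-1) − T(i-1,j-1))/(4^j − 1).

Richardson extrapolation on the trapezoidal column (denominator 4−1=3):
T(1,1) = 4.555940 + (4.555940 − 4.530426)/3 = 4.564445
T(2,1) = 4.562415 + (4.562415 − 4.555940)/3 = 4.564573
T(2,2) = 4.564573 + (4.564573 − 4.564445)/15 = 4.564582

4.5646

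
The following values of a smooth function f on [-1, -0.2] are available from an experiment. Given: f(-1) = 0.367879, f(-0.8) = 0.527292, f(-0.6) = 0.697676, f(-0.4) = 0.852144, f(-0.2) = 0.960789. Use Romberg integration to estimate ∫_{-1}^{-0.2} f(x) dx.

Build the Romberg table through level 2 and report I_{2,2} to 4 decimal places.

0.5495

I_{0,0} (trapezoid, 1 panel, h=0.8000): 0.531467
I_{1,0} (trapezoid, 2 panels, h=0.4000): 0.544804
I_{2,0} (trapezoid, 4 panels, h=0.2000): 0.548289
I_{1,1} = 0.544804 + (0.544804 − 0.531467)/3 = 0.549250
I_{2,1} = 0.548289 + (0.548289 − 0.544804)/3 = 0.549451
I_{2,2} = 0.549451 + (0.549451 − 0.549250)/15 = 0.549464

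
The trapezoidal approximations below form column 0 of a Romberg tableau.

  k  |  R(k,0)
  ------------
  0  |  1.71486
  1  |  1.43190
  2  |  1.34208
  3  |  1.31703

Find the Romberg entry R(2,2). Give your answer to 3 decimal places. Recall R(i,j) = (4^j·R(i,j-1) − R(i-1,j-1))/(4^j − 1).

1.310

Richardson extrapolation on the trapezoidal column (denominator 4−1=3):
R(1,1) = (4·1.43190 − 1.71486) / 3 = 1.33758
R(2,1) = (4·1.34208 − 1.43190) / 3 = 1.31214
R(2,2) = 1.31214 + (1.31214 − 1.33758)/15 = 1.31044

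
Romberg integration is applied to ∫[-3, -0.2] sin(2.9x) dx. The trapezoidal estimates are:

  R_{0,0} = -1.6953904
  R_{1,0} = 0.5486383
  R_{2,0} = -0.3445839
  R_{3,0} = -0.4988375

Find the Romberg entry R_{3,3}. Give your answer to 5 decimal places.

Richardson extrapolation on the trapezoidal column (denominator 4−1=3):
R_{1,1} = 0.5486383 + (0.5486383 − (-1.6953904))/3 = 1.2966479
R_{2,1} = -0.3445839 + (-0.3445839 − 0.5486383)/3 = -0.6423246
R_{3,1} = -0.4988375 + (-0.4988375 − (-0.3445839))/3 = -0.5502554
R_{2,2} = (16·(-0.6423246) − 1.2966479) / 15 = -0.7715894
R_{3,2} = -0.5502554 + (-0.5502554 − (-0.6423246))/15 = -0.5441175
R_{3,3} = (64·(-0.5441175) − (-0.7715894)) / 63 = -0.5405068
(Column j=1 coincides with Simpson's rule on the same nodes.)

-0.54051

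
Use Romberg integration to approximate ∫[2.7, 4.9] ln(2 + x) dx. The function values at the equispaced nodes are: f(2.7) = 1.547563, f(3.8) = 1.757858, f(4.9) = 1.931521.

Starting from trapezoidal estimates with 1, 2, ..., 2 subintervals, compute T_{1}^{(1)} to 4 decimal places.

3.8539

T_{0}^{(0)} (trapezoid, 1 panel, h=2.2000): 3.826992
T_{1}^{(0)} (trapezoid, 2 panels, h=1.1000): 3.847140
T_{1}^{(1)} = 3.847140 + (3.847140 − 3.826992)/3 = 3.853856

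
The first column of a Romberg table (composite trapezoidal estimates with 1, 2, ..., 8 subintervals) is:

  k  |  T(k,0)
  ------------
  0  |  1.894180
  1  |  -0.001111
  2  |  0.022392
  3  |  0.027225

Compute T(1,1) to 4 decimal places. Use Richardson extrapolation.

Richardson extrapolation on the trapezoidal column (denominator 4−1=3):
T(1,1) = -0.001111 + (-0.001111 − 1.894180)/3 = -0.632875

-0.6329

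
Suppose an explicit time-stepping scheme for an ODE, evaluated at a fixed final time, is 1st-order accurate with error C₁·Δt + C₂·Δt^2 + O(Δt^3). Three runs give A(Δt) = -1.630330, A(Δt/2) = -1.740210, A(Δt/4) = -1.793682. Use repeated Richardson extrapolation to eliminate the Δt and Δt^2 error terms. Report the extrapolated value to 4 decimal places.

First eliminate the Δt term (factor 2^1 = 2):
  B₁ = (2·(-1.740210) − (-1.630330))/1 = -1.850090
  B₂ = (2·(-1.793682) − (-1.740210))/1 = -1.847154
Then eliminate the Δt^2 term (factor 2^2 = 4):
  (4·(-1.847154) − (-1.850090))/3 = -1.846175

-1.8462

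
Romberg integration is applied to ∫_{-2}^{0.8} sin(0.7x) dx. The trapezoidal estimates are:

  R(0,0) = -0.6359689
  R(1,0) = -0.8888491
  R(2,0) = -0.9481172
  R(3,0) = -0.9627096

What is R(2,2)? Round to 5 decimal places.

-0.96752

R(1,1) = (4·(-0.8888491) − (-0.6359689)) / 3 = -0.9731425
R(2,1) = (4·(-0.9481172) − (-0.8888491)) / 3 = -0.9678732
R(2,2) = -0.9678732 + (-0.9678732 − (-0.9731425))/15 = -0.9675219
(Column j=1 coincides with Simpson's rule on the same nodes.)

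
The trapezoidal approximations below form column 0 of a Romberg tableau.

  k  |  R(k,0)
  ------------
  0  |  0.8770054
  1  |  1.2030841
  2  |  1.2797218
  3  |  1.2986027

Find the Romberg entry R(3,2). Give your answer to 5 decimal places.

1.30487

Richardson extrapolation on the trapezoidal column (denominator 4−1=3):
R(2,1) = 1.2797218 + (1.2797218 − 1.2030841)/3 = 1.3052677
R(3,1) = 1.2986027 + (1.2986027 − 1.2797218)/3 = 1.3048963
R(3,2) = 1.3048963 + (1.3048963 − 1.3052677)/15 = 1.3048715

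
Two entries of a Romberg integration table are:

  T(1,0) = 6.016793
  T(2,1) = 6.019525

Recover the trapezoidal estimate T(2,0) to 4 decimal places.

From T(2,1) = (4·T(2,0) − T(1,0))/3, solve for T(2,0):
4·T(2,0) = 3·6.019525 + 6.016793 = 24.075368
T(2,0) = 6.018842

6.0188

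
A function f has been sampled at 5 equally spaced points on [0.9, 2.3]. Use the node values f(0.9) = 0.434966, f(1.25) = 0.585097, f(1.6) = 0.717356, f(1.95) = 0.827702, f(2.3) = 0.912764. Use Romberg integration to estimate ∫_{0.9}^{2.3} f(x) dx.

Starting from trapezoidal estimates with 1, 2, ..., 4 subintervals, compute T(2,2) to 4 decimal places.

T(0,0) (trapezoid, 1 panel, h=1.4000): 0.943411
T(1,0) (trapezoid, 2 panels, h=0.7000): 0.973855
T(2,0) (trapezoid, 4 panels, h=0.3500): 0.981407
T(1,1) = 0.973855 + (0.973855 − 0.943411)/3 = 0.984003
T(2,1) = 0.981407 + (0.981407 − 0.973855)/3 = 0.983924
T(2,2) = 0.983924 + (0.983924 − 0.984003)/15 = 0.983919

0.9839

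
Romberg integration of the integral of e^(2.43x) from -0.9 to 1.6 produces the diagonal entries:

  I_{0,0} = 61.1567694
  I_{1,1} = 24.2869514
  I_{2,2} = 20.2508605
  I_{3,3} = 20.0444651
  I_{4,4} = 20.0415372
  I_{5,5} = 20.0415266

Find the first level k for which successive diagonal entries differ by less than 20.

k = 2

|I_{1,1} − I_{0,0}| = 36.8698180 ≥ 20
|I_{2,2} − I_{1,1}| = 4.0360909 < 20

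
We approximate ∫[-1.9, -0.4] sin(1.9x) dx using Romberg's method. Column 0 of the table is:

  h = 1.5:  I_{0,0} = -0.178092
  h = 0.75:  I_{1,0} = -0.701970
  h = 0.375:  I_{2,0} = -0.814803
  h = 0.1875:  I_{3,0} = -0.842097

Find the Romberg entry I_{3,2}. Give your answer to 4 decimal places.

Richardson extrapolation on the trapezoidal column (denominator 4−1=3):
I_{2,1} = (4·(-0.814803) − (-0.701970)) / 3 = -0.852414
I_{3,1} = -0.842097 + (-0.842097 − (-0.814803))/3 = -0.851195
I_{3,2} = -0.851195 + (-0.851195 − (-0.852414))/15 = -0.851114

-0.8511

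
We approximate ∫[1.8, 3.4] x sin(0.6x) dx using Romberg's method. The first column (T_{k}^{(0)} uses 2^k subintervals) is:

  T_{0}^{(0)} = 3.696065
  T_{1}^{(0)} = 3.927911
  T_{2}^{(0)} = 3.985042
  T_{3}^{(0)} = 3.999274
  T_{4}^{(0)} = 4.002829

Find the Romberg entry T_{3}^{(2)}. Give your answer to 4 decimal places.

T_{2}^{(1)} = 3.985042 + (3.985042 − 3.927911)/3 = 4.004086
T_{3}^{(1)} = 3.999274 + (3.999274 − 3.985042)/3 = 4.004018
T_{3}^{(2)} = 4.004018 + (4.004018 − 4.004086)/15 = 4.004013

4.0040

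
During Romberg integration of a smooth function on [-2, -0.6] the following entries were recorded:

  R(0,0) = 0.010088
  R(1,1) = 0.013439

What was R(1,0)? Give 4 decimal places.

0.0126

From R(1,1) = (4·R(1,0) − R(0,0))/3, solve for R(1,0):
4·R(1,0) = 3·0.013439 + 0.010088 = 0.050405
R(1,0) = 0.012601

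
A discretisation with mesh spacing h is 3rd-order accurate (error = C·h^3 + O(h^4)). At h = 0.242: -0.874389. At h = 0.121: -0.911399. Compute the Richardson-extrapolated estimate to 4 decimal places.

-0.9167

Extrapolated value = (8·A(h/2) − A(h)) / (8 − 1)
= (8·(-0.911399) − (-0.874389)) / 7
= -6.416803 / 7 = -0.916686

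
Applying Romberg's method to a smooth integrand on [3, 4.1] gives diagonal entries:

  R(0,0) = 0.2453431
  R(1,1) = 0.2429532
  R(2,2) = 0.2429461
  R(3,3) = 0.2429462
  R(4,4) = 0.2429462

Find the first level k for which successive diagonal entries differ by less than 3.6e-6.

k = 3

|R(1,1) − R(0,0)| = 0.0023899 ≥ 3.6e-6
|R(2,2) − R(1,1)| = 0.0000071 ≥ 3.6e-6
|R(3,3) − R(2,2)| = 0.0000001 < 3.6e-6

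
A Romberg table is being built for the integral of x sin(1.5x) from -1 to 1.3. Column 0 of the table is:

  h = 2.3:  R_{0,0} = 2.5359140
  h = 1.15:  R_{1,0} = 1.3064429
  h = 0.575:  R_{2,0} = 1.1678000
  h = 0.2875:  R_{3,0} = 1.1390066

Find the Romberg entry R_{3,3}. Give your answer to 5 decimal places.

1.12982

Richardson extrapolation on the trapezoidal column (denominator 4−1=3):
R_{1,1} = 1.3064429 + (1.3064429 − 2.5359140)/3 = 0.8966192
R_{2,1} = (4·1.1678000 − 1.3064429) / 3 = 1.1215857
R_{3,1} = (4·1.1390066 − 1.1678000) / 3 = 1.1294088
R_{2,2} = (16·1.1215857 − 0.8966192) / 15 = 1.1365835
R_{3,2} = (16·1.1294088 − 1.1215857) / 15 = 1.1299303
R_{3,3} = 1.1299303 + (1.1299303 − 1.1365835)/63 = 1.1298247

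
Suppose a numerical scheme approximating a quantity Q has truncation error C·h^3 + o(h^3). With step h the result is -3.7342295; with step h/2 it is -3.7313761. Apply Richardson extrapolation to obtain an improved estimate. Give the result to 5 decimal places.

-3.73097

The leading error scales as h^3; refining by a factor of 2 reduces it by 2^3 = 8.
Extrapolated value = (8·A(h/2) − A(h)) / (8 − 1)
= (8·(-3.7313761) − (-3.7342295)) / 7
= -26.1167793 / 7 = -3.7309685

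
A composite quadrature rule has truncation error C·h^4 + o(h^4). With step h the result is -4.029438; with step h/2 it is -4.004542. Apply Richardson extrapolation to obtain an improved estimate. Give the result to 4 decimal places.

-4.0029

The leading error scales as h^4; refining by a factor of 2 reduces it by 2^4 = 16.
Extrapolated value = (16·A(h/2) − A(h)) / (16 − 1)
= (16·(-4.004542) − (-4.029438)) / 15
= -60.043234 / 15 = -4.002882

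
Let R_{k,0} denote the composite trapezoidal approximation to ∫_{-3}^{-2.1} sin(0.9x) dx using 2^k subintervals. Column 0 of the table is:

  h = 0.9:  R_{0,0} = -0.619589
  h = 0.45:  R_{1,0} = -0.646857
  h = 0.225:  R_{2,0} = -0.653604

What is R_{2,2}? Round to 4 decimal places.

-0.6558

Richardson extrapolation on the trapezoidal column (denominator 4−1=3):
R_{1,1} = (4·(-0.646857) − (-0.619589)) / 3 = -0.655946
R_{2,1} = (4·(-0.653604) − (-0.646857)) / 3 = -0.655853
R_{2,2} = -0.655853 + (-0.655853 − (-0.655946))/15 = -0.655847
(Column j=1 coincides with Simpson's rule on the same nodes.)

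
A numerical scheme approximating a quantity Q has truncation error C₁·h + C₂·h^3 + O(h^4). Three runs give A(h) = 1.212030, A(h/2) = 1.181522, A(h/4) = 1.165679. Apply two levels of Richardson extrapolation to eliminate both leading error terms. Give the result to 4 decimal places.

First eliminate the h term (factor 2^1 = 2):
  B₁ = (2·1.181522 − 1.212030)/1 = 1.151014
  B₂ = (2·1.165679 − 1.181522)/1 = 1.149836
Then eliminate the h^3 term (factor 2^3 = 8):
  (8·1.149836 − 1.151014)/7 = 1.149668

1.1497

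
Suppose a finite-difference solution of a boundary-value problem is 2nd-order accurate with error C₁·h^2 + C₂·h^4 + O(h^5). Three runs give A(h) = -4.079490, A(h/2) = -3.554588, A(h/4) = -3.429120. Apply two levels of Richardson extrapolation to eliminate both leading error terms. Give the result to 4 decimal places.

First eliminate the h^2 term (factor 2^2 = 4):
  B₁ = (4·(-3.554588) − (-4.079490))/3 = -3.379621
  B₂ = (4·(-3.429120) − (-3.554588))/3 = -3.387297
Then eliminate the h^4 term (factor 2^4 = 16):
  (16·(-3.387297) − (-3.379621))/15 = -3.387809

-3.3878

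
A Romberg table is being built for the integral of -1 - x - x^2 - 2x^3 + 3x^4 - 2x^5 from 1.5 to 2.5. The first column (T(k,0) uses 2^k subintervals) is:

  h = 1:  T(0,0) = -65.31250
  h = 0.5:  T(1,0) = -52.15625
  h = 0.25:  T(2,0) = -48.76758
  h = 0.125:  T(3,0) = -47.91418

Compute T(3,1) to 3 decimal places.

-47.630

T(3,1) = (4·(-47.91418) − (-48.76758)) / 3 = -47.62971
(Column j=1 coincides with Simpson's rule on the same nodes.)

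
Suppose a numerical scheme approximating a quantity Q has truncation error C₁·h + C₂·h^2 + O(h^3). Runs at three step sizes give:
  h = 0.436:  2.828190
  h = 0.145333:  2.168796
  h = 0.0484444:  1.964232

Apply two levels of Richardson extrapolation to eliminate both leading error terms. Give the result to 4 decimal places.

1.8648

First eliminate the h term (factor 3^1 = 3):
  B₁ = (3·2.168796 − 2.828190)/2 = 1.839099
  B₂ = (3·1.964232 − 2.168796)/2 = 1.861950
Then eliminate the h^2 term (factor 3^2 = 9):
  (9·1.861950 − 1.839099)/8 = 1.864806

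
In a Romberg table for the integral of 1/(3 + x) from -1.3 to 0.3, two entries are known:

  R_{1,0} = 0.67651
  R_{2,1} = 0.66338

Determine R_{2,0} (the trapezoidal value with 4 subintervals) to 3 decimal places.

0.667

From R_{2,1} = (4·R_{2,0} − R_{1,0})/3, solve for R_{2,0}:
4·R_{2,0} = 3·0.66338 + 0.67651 = 2.66665
R_{2,0} = 0.66666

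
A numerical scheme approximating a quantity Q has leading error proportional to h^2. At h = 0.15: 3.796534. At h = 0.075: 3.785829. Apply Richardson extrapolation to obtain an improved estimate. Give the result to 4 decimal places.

3.7823

The leading error scales as h^2; refining by a factor of 2 reduces it by 2^2 = 4.
Extrapolated value = (4·A(h/2) − A(h)) / (4 − 1)
= (4·3.785829 − 3.796534) / 3
= 11.346782 / 3 = 3.782261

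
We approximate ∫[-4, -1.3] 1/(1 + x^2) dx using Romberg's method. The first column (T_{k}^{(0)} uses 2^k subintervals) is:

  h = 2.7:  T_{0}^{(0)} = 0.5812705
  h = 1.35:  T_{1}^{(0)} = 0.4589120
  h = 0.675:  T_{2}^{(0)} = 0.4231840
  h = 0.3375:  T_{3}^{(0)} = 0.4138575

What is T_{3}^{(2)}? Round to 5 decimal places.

T_{2}^{(1)} = 0.4231840 + (0.4231840 − 0.4589120)/3 = 0.4112747
T_{3}^{(1)} = 0.4138575 + (0.4138575 − 0.4231840)/3 = 0.4107487
T_{3}^{(2)} = 0.4107487 + (0.4107487 − 0.4112747)/15 = 0.4107136

0.41071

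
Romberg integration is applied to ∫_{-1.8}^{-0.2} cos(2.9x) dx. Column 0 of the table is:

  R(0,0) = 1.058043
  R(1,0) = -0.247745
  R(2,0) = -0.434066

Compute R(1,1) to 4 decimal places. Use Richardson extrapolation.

-0.6830

Richardson extrapolation on the trapezoidal column (denominator 4−1=3):
R(1,1) = -0.247745 + (-0.247745 − 1.058043)/3 = -0.683008
(Column j=1 coincides with Simpson's rule on the same nodes.)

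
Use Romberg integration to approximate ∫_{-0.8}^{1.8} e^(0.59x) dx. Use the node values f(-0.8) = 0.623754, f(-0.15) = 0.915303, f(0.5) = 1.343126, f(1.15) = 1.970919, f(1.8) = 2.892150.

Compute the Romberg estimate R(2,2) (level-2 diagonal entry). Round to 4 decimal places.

R(0,0) (trapezoid, 1 panel, h=2.6000): 4.570675
R(1,0) (trapezoid, 2 panels, h=1.3000): 4.031401
R(2,0) (trapezoid, 4 panels, h=0.6500): 3.891745
R(1,1) = 4.031401 + (4.031401 − 4.570675)/3 = 3.851643
R(2,1) = 3.891745 + (3.891745 − 4.031401)/3 = 3.845193
R(2,2) = 3.845193 + (3.845193 − 3.851643)/15 = 3.844763

3.8448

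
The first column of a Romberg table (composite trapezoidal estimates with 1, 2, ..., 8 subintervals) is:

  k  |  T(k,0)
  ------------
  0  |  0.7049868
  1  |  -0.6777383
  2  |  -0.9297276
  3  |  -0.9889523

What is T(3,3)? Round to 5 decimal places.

T(1,1) = (4·(-0.6777383) − 0.7049868) / 3 = -1.1386467
T(2,1) = -0.9297276 + (-0.9297276 − (-0.6777383))/3 = -1.0137240
T(3,1) = (4·(-0.9889523) − (-0.9297276)) / 3 = -1.0086939
T(2,2) = (16·(-1.0137240) − (-1.1386467)) / 15 = -1.0053958
T(3,2) = (16·(-1.0086939) − (-1.0137240)) / 15 = -1.0083586
T(3,3) = -1.0083586 + (-1.0083586 − (-1.0053958))/63 = -1.0084056

-1.00841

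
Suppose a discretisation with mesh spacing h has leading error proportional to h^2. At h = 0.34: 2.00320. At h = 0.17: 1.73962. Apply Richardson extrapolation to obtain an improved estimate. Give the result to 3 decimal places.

The leading error scales as h^2; refining by a factor of 2 reduces it by 2^2 = 4.
Extrapolated value = (4·A(h/2) − A(h)) / (4 − 1)
= (4·1.73962 − 2.00320) / 3
= 4.95528 / 3 = 1.65176

1.652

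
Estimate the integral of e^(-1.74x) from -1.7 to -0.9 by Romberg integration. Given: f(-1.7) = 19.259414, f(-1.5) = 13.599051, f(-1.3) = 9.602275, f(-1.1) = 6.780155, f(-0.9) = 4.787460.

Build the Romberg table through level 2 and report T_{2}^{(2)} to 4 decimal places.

T_{0}^{(0)} (trapezoid, 1 panel, h=0.8000): 9.618750
T_{1}^{(0)} (trapezoid, 2 panels, h=0.4000): 8.650285
T_{2}^{(0)} (trapezoid, 4 panels, h=0.2000): 8.400984
T_{1}^{(1)} = 8.650285 + (8.650285 − 9.618750)/3 = 8.327463
T_{2}^{(1)} = 8.400984 + (8.400984 − 8.650285)/3 = 8.317884
T_{2}^{(2)} = 8.317884 + (8.317884 − 8.327463)/15 = 8.317245

8.3172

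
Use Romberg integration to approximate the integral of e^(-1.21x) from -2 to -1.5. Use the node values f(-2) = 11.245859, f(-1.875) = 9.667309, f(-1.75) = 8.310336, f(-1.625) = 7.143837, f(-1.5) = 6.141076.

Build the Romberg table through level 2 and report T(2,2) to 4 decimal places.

T(0,0) (trapezoid, 1 panel, h=0.5000): 4.346734
T(1,0) (trapezoid, 2 panels, h=0.2500): 4.250951
T(2,0) (trapezoid, 4 panels, h=0.1250): 4.226869
T(1,1) = 4.250951 + (4.250951 − 4.346734)/3 = 4.219023
T(2,1) = 4.226869 + (4.226869 − 4.250951)/3 = 4.218842
T(2,2) = 4.218842 + (4.218842 − 4.219023)/15 = 4.218830

4.2188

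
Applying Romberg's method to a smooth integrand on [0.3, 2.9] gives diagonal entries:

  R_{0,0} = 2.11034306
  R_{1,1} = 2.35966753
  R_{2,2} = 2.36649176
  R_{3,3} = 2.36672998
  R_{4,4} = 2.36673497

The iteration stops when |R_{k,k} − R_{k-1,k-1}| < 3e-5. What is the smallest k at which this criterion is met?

|R_{1,1} − R_{0,0}| = 0.24932447 ≥ 3e-5
|R_{2,2} − R_{1,1}| = 0.00682423 ≥ 3e-5
|R_{3,3} − R_{2,2}| = 0.00023822 ≥ 3e-5
|R_{4,4} − R_{3,3}| = 0.00000499 < 3e-5

k = 4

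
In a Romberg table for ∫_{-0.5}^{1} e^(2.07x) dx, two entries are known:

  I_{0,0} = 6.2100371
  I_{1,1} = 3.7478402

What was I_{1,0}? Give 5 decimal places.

From I_{1,1} = (4·I_{1,0} − I_{0,0})/3, solve for I_{1,0}:
4·I_{1,0} = 3·3.7478402 + 6.2100371 = 17.4535577
I_{1,0} = 4.3633894

4.36339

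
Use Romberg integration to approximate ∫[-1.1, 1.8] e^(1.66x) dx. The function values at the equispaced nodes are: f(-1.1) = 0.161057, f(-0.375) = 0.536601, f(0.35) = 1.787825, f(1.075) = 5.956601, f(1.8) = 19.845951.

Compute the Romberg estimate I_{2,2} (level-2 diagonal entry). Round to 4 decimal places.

11.8992

I_{0,0} (trapezoid, 1 panel, h=2.9000): 29.010162
I_{1,0} (trapezoid, 2 panels, h=1.4500): 17.097427
I_{2,0} (trapezoid, 4 panels, h=0.7250): 13.256285
I_{1,1} = 17.097427 + (17.097427 − 29.010162)/3 = 13.126515
I_{2,1} = 13.256285 + (13.256285 − 17.097427)/3 = 11.975904
I_{2,2} = 11.975904 + (11.975904 − 13.126515)/15 = 11.899197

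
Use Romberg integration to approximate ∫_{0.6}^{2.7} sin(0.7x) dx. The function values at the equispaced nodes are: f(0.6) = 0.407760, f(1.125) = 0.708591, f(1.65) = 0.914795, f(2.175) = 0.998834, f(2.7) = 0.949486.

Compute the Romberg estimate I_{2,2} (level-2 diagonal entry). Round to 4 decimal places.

1.7527

I_{0,0} (trapezoid, 1 panel, h=2.1000): 1.425108
I_{1,0} (trapezoid, 2 panels, h=1.0500): 1.673089
I_{2,0} (trapezoid, 4 panels, h=0.5250): 1.732943
I_{1,1} = 1.673089 + (1.673089 − 1.425108)/3 = 1.755749
I_{2,1} = 1.732943 + (1.732943 − 1.673089)/3 = 1.752894
I_{2,2} = 1.752894 + (1.752894 − 1.755749)/15 = 1.752704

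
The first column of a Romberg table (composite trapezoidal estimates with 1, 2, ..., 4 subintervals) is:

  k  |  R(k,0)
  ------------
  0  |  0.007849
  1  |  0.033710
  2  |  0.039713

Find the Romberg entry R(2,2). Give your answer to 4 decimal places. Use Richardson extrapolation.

Richardson extrapolation on the trapezoidal column (denominator 4−1=3):
R(1,1) = 0.033710 + (0.033710 − 0.007849)/3 = 0.042330
R(2,1) = 0.039713 + (0.039713 − 0.033710)/3 = 0.041714
R(2,2) = (16·0.041714 − 0.042330) / 15 = 0.041673

0.0417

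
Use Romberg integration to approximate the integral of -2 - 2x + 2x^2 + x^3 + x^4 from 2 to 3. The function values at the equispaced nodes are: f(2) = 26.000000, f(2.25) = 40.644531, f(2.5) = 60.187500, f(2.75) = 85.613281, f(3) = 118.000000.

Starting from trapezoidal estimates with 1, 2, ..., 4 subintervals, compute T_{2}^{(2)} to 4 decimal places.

T_{0}^{(0)} (trapezoid, 1 panel, h=1.0000): 72.000000
T_{1}^{(0)} (trapezoid, 2 panels, h=0.5000): 66.093750
T_{2}^{(0)} (trapezoid, 4 panels, h=0.2500): 64.611328
T_{1}^{(1)} = 66.093750 + (66.093750 − 72.000000)/3 = 64.125000
T_{2}^{(1)} = 64.611328 + (64.611328 − 66.093750)/3 = 64.117187
T_{2}^{(2)} = 64.117187 + (64.117187 − 64.125000)/15 = 64.116666

64.1167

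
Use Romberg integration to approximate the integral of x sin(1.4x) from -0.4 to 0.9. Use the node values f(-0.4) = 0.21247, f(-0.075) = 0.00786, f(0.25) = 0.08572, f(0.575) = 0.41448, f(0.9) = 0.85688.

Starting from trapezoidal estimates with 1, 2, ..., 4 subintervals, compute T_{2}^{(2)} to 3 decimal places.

T_{0}^{(0)} (trapezoid, 1 panel, h=1.3000): 0.69508
T_{1}^{(0)} (trapezoid, 2 panels, h=0.6500): 0.40326
T_{2}^{(0)} (trapezoid, 4 panels, h=0.3250): 0.33889
T_{1}^{(1)} = 0.40326 + (0.40326 − 0.69508)/3 = 0.30599
T_{2}^{(1)} = 0.33889 + (0.33889 − 0.40326)/3 = 0.31743
T_{2}^{(2)} = 0.31743 + (0.31743 − 0.30599)/15 = 0.31819

0.318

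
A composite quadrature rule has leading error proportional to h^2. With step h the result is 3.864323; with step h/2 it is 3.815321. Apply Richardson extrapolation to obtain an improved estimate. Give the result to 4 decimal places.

3.7990

The leading error scales as h^2; refining by a factor of 2 reduces it by 2^2 = 4.
Extrapolated value = (4·A(h/2) − A(h)) / (4 − 1)
= (4·3.815321 − 3.864323) / 3
= 11.396961 / 3 = 3.798987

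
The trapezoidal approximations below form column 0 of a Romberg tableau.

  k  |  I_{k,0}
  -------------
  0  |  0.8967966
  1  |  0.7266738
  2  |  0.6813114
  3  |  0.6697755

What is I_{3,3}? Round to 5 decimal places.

Richardson extrapolation on the trapezoidal column (denominator 4−1=3):
I_{1,1} = 0.7266738 + (0.7266738 − 0.8967966)/3 = 0.6699662
I_{2,1} = (4·0.6813114 − 0.7266738) / 3 = 0.6661906
I_{3,1} = 0.6697755 + (0.6697755 − 0.6813114)/3 = 0.6659302
I_{2,2} = (16·0.6661906 − 0.6699662) / 15 = 0.6659389
I_{3,2} = (16·0.6659302 − 0.6661906) / 15 = 0.6659128
I_{3,3} = 0.6659128 + (0.6659128 − 0.6659389)/63 = 0.6659124
(Column j=1 coincides with Simpson's rule on the same nodes.)

0.66591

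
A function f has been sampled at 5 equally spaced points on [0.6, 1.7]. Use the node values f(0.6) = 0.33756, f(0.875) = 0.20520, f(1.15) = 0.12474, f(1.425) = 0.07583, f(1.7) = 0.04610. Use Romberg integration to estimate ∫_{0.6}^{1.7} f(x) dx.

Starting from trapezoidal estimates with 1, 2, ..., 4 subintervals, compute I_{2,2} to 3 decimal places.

I_{0,0} (trapezoid, 1 panel, h=1.1000): 0.21101
I_{1,0} (trapezoid, 2 panels, h=0.5500): 0.17411
I_{2,0} (trapezoid, 4 panels, h=0.2750): 0.16434
I_{1,1} = 0.17411 + (0.17411 − 0.21101)/3 = 0.16181
I_{2,1} = 0.16434 + (0.16434 − 0.17411)/3 = 0.16108
I_{2,2} = 0.16108 + (0.16108 − 0.16181)/15 = 0.16103

0.161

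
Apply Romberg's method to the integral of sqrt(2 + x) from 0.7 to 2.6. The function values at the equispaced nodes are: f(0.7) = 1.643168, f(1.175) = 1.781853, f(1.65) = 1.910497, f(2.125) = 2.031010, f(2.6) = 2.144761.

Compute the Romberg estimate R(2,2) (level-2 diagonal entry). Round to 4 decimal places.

3.6196

R(0,0) (trapezoid, 1 panel, h=1.9000): 3.598533
R(1,0) (trapezoid, 2 panels, h=0.9500): 3.614238
R(2,0) (trapezoid, 4 panels, h=0.4750): 3.618229
R(1,1) = 3.614238 + (3.614238 − 3.598533)/3 = 3.619473
R(2,1) = 3.618229 + (3.618229 − 3.614238)/3 = 3.619559
R(2,2) = 3.619559 + (3.619559 − 3.619473)/15 = 3.619565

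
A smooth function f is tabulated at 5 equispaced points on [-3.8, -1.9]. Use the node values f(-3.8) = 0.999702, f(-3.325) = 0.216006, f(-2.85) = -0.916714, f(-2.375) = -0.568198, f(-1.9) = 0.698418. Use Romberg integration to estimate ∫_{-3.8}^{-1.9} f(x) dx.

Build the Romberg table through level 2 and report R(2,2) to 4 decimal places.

-0.2192

R(0,0) (trapezoid, 1 panel, h=1.9000): 1.613214
R(1,0) (trapezoid, 2 panels, h=0.9500): -0.064271
R(2,0) (trapezoid, 4 panels, h=0.4750): -0.199427
R(1,1) = -0.064271 + (-0.064271 − 1.613214)/3 = -0.623433
R(2,1) = -0.199427 + (-0.199427 − (-0.064271))/3 = -0.244479
R(2,2) = -0.244479 + (-0.244479 − (-0.623433))/15 = -0.219215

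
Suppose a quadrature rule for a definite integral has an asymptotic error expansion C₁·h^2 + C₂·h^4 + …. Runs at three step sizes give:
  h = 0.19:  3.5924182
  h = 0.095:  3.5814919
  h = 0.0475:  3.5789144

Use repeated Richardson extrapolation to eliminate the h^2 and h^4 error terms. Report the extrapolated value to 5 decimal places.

First eliminate the h^2 term (factor 2^2 = 4):
  B₁ = (4·3.5814919 − 3.5924182)/3 = 3.5778498
  B₂ = (4·3.5789144 − 3.5814919)/3 = 3.5780552
Then eliminate the h^4 term (factor 2^4 = 16):
  (16·3.5780552 − 3.5778498)/15 = 3.5780689

3.57807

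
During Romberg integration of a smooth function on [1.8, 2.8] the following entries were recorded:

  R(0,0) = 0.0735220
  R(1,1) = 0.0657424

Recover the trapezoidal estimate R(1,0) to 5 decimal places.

0.06769

From R(1,1) = (4·R(1,0) − R(0,0))/3, solve for R(1,0):
4·R(1,0) = 3·0.0657424 + 0.0735220 = 0.2707492
R(1,0) = 0.0676873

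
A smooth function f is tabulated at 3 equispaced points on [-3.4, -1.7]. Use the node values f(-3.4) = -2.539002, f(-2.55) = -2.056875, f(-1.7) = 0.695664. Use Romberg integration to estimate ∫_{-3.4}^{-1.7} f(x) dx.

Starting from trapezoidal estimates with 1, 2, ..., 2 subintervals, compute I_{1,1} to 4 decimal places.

-2.8534

I_{0,0} (trapezoid, 1 panel, h=1.7000): -1.566837
I_{1,0} (trapezoid, 2 panels, h=0.8500): -2.531762
I_{1,1} = -2.531762 + (-2.531762 − (-1.566837))/3 = -2.853404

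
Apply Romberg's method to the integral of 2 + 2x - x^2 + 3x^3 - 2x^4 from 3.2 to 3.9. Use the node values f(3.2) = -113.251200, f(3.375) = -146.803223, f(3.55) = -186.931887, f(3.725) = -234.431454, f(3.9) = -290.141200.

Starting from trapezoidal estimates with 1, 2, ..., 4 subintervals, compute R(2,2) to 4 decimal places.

R(0,0) (trapezoid, 1 panel, h=0.7000): -141.187340
R(1,0) (trapezoid, 2 panels, h=0.3500): -136.019830
R(2,0) (trapezoid, 4 panels, h=0.1750): -134.725984
R(1,1) = -136.019830 + (-136.019830 − (-141.187340))/3 = -134.297327
R(2,1) = -134.725984 + (-134.725984 − (-136.019830))/3 = -134.294702
R(2,2) = -134.294702 + (-134.294702 − (-134.297327))/15 = -134.294527

-134.2945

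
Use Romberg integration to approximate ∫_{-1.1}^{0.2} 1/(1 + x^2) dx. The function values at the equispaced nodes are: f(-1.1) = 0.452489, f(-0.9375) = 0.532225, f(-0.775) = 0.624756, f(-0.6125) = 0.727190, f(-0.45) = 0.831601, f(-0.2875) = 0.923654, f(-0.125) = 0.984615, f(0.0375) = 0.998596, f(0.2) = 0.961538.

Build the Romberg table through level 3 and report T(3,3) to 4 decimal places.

T(0,0) (trapezoid, 1 panel, h=1.3000): 0.919118
T(1,0) (trapezoid, 2 panels, h=0.6500): 1.000099
T(2,0) (trapezoid, 4 panels, h=0.3250): 1.023095
T(3,0) (trapezoid, 8 panels, h=0.1625): 1.028568
T(1,1) = 1.000099 + (1.000099 − 0.919118)/3 = 1.027093
T(2,1) = 1.023095 + (1.023095 − 1.000099)/3 = 1.030760
T(3,1) = 1.028568 + (1.028568 − 1.023095)/3 = 1.030392
T(2,2) = 1.030760 + (1.030760 − 1.027093)/15 = 1.031004
T(3,2) = 1.030392 + (1.030392 − 1.030760)/15 = 1.030367
T(3,3) = 1.030367 + (1.030367 − 1.031004)/63 = 1.030357

1.0304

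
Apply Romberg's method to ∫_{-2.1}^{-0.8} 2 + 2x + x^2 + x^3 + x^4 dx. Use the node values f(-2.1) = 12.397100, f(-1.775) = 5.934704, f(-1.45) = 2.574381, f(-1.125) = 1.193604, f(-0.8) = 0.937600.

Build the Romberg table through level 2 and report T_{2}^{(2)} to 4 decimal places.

5.0894

T_{0}^{(0)} (trapezoid, 1 panel, h=1.3000): 8.667555
T_{1}^{(0)} (trapezoid, 2 panels, h=0.6500): 6.007125
T_{2}^{(0)} (trapezoid, 4 panels, h=0.3250): 5.320263
T_{1}^{(1)} = 6.007125 + (6.007125 − 8.667555)/3 = 5.120315
T_{2}^{(1)} = 5.320263 + (5.320263 − 6.007125)/3 = 5.091309
T_{2}^{(2)} = 5.091309 + (5.091309 − 5.120315)/15 = 5.089375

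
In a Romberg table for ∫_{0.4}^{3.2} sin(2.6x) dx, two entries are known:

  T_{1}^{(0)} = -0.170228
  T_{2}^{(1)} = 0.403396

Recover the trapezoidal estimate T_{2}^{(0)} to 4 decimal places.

From T_{2}^{(1)} = (4·T_{2}^{(0)} − T_{1}^{(0)})/3, solve for T_{2}^{(0)}:
4·T_{2}^{(0)} = 3·0.403396 + (-0.170228) = 1.039960
T_{2}^{(0)} = 0.259990

0.2600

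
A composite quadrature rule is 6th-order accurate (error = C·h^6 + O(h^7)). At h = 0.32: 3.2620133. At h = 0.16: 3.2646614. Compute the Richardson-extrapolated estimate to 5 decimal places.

Extrapolated value = (64·A(h/2) − A(h)) / (64 − 1)
= (64·3.2646614 − 3.2620133) / 63
= 205.6763163 / 63 = 3.2647034

3.26470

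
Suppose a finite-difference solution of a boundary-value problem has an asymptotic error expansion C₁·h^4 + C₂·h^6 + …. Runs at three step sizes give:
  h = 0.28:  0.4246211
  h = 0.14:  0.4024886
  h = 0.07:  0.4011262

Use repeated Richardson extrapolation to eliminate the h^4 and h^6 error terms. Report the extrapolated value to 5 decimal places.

First eliminate the h^4 term (factor 2^4 = 16):
  B₁ = (16·0.4024886 − 0.4246211)/15 = 0.4010131
  B₂ = (16·0.4011262 − 0.4024886)/15 = 0.4010354
Then eliminate the h^6 term (factor 2^6 = 64):
  (64·0.4010354 − 0.4010131)/63 = 0.4010358

0.40104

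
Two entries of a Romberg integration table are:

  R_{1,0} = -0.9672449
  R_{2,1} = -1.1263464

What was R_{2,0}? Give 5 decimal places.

From R_{2,1} = (4·R_{2,0} − R_{1,0})/3, solve for R_{2,0}:
4·R_{2,0} = 3·(-1.1263464) + (-0.9672449) = -4.3462841
R_{2,0} = -1.0865710

-1.08657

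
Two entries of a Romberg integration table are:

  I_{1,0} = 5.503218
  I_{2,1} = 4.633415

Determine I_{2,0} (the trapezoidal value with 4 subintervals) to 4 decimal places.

From I_{2,1} = (4·I_{2,0} − I_{1,0})/3, solve for I_{2,0}:
4·I_{2,0} = 3·4.633415 + 5.503218 = 19.403463
I_{2,0} = 4.850866

4.8509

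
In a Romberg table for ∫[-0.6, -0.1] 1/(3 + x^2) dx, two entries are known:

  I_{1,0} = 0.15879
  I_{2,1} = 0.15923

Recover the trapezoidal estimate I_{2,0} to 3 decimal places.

0.159

From I_{2,1} = (4·I_{2,0} − I_{1,0})/3, solve for I_{2,0}:
4·I_{2,0} = 3·0.15923 + 0.15879 = 0.63648
I_{2,0} = 0.15912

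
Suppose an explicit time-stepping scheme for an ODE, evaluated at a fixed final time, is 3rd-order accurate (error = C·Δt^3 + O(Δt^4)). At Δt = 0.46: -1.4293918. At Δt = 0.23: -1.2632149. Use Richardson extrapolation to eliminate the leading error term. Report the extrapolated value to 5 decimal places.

-1.23948

The leading error scales as Δt^3; refining by a factor of 2 reduces it by 2^3 = 8.
Extrapolated value = (8·A(Δt/2) − A(Δt)) / (8 − 1)
= (8·(-1.2632149) − (-1.4293918)) / 7
= -8.6763274 / 7 = -1.2394753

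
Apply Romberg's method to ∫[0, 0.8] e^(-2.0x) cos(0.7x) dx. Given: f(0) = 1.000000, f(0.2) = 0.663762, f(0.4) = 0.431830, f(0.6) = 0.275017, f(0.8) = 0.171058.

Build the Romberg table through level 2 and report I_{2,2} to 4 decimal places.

I_{0,0} (trapezoid, 1 panel, h=0.8000): 0.468423
I_{1,0} (trapezoid, 2 panels, h=0.4000): 0.406944
I_{2,0} (trapezoid, 4 panels, h=0.2000): 0.391228
I_{1,1} = 0.406944 + (0.406944 − 0.468423)/3 = 0.386451
I_{2,1} = 0.391228 + (0.391228 − 0.406944)/3 = 0.385989
I_{2,2} = 0.385989 + (0.385989 − 0.386451)/15 = 0.385958

0.3860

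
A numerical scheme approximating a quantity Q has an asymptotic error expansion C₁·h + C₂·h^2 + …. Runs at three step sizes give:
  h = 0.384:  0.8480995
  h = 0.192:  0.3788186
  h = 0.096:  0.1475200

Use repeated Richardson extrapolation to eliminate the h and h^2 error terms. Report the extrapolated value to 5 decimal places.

-0.08155

First eliminate the h term (factor 2^1 = 2):
  B₁ = (2·0.3788186 − 0.8480995)/1 = -0.0904623
  B₂ = (2·0.1475200 − 0.3788186)/1 = -0.0837786
Then eliminate the h^2 term (factor 2^2 = 4):
  (4·(-0.0837786) − (-0.0904623))/3 = -0.0815507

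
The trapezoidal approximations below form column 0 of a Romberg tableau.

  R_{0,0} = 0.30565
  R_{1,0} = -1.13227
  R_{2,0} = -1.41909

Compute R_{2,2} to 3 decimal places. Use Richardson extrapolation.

Richardson extrapolation on the trapezoidal column (denominator 4−1=3):
R_{1,1} = (4·(-1.13227) − 0.30565) / 3 = -1.61158
R_{2,1} = (4·(-1.41909) − (-1.13227)) / 3 = -1.51470
R_{2,2} = (16·(-1.51470) − (-1.61158)) / 15 = -1.50824

-1.508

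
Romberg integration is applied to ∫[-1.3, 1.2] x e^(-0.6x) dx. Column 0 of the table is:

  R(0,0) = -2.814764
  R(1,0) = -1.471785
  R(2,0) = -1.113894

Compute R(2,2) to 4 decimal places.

-0.9926

Richardson extrapolation on the trapezoidal column (denominator 4−1=3):
R(1,1) = -1.471785 + (-1.471785 − (-2.814764))/3 = -1.024125
R(2,1) = -1.113894 + (-1.113894 − (-1.471785))/3 = -0.994597
R(2,2) = (16·(-0.994597) − (-1.024125)) / 15 = -0.992628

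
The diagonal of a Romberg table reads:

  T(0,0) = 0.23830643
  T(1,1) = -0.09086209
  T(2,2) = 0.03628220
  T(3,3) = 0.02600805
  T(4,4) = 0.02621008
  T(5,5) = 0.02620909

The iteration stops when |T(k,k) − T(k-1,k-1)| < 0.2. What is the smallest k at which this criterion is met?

|T(1,1) − T(0,0)| = 0.32916852 ≥ 0.2
|T(2,2) − T(1,1)| = 0.12714429 < 0.2

k = 2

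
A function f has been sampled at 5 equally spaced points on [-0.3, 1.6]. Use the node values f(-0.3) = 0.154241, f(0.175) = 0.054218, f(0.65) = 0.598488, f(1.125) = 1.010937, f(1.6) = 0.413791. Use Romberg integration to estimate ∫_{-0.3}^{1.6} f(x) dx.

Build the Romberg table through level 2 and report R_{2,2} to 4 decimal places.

0.9551

R_{0,0} (trapezoid, 1 panel, h=1.9000): 0.539630
R_{1,0} (trapezoid, 2 panels, h=0.9500): 0.838379
R_{2,0} (trapezoid, 4 panels, h=0.4750): 0.925138
R_{1,1} = 0.838379 + (0.838379 − 0.539630)/3 = 0.937962
R_{2,1} = 0.925138 + (0.925138 − 0.838379)/3 = 0.954058
R_{2,2} = 0.954058 + (0.954058 − 0.937962)/15 = 0.955131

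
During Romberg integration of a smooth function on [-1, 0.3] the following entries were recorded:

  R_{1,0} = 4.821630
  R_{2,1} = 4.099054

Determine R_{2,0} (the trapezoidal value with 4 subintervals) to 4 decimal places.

4.2797

From R_{2,1} = (4·R_{2,0} − R_{1,0})/3, solve for R_{2,0}:
4·R_{2,0} = 3·4.099054 + 4.821630 = 17.118792
R_{2,0} = 4.279698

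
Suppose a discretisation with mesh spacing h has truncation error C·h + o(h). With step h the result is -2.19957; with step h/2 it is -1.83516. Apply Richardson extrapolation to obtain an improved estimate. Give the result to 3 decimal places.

Extrapolated value = (2·A(h/2) − A(h)) / (2 − 1)
= (2·(-1.83516) − (-2.19957)) / 1
= -1.47075 / 1 = -1.47075

-1.471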